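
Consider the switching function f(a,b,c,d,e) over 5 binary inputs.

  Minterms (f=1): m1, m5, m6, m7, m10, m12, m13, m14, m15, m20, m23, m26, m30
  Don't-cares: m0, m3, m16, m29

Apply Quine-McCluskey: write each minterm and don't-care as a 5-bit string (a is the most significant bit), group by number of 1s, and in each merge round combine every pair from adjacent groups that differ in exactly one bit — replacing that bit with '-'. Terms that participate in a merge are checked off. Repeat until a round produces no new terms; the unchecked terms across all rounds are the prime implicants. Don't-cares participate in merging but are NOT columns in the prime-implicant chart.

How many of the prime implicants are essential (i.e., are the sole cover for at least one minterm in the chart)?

5

[col 0] 00000*, 00001*, 00011*, 00101*, 00110*, 00111*, 01010*, 01100*, 01101*, 01110*, 01111*, 10000*, 10100*, 10111*, 11010*, 11101*, 11110*
[col 1] -0000, -0111, -1010*, -1101, -1110*, 0-101*, 0-110*, 0-111*, 00-01*, 00-11*, 000-1*, 0000-, 001-1*, 0011-*, 01-10*, 011-0*, 011-1*, 0110-*, 0111-*, 10-00, 11-10*
[col 2] -1-10, 0-1-1, 0-11-, 00--1, 011--
Prime implicants: -0000, -0111, -1-10, -1101, 0-1-1, 0-11-, 00--1, 0000-, 011--, 10-00
PI chart (minterm → PIs covering it):
  1 | 00--1,0000-
  5 | 0-1-1,00--1
  6 | 0-11-  (sole → essential)
  7 | -0111,0-1-1,0-11-,00--1
  10 | -1-10  (sole → essential)
  12 | 011--  (sole → essential)
  13 | -1101,0-1-1,011--
  14 | -1-10,0-11-,011--
  15 | 0-1-1,0-11-,011--
  20 | 10-00  (sole → essential)
  23 | -0111  (sole → essential)
  26 | -1-10  (sole → essential)
  30 | -1-10  (sole → essential)
Essential prime implicants: -0111, -1-10, 0-11-, 011--, 10-00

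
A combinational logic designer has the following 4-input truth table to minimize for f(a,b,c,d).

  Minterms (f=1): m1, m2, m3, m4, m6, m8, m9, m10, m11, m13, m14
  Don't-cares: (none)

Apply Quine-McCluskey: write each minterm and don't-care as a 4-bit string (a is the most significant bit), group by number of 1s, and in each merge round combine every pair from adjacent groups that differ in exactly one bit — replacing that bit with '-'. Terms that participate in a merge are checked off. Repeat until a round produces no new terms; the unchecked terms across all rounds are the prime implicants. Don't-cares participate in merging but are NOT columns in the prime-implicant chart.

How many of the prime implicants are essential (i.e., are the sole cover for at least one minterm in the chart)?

5

size-2^0 implicants → 0001(✓)  0010(✓)  0011(✓)  0100(✓)  0110(✓)  1000(✓)  1001(✓)  1010(✓)  1011(✓)  1101(✓)  1110(✓)
size-2^1 implicants → -001(✓)  -010(✓)  -011(✓)  -110(✓)  0-10(✓)  00-1(✓)  001-(✓)  01-0  1-01  1-10(✓)  10-0(✓)  10-1(✓)  100-(✓)  101-(✓)
size-2^2 implicants → --10  -0-1  -01-  10--
Unchecked terms (primes): --10, -0-1, -01-, 01-0, 1-01, 10--
Minterm coverage:
  m1 ⊆ -0-1 [E]
  m2 ⊆ --10,-01-
  m3 ⊆ -0-1,-01-
  m4 ⊆ 01-0 [E]
  m6 ⊆ --10,01-0
  m8 ⊆ 10-- [E]
  m9 ⊆ -0-1,1-01,10--
  m10 ⊆ --10,-01-,10--
  m11 ⊆ -0-1,-01-,10--
  m13 ⊆ 1-01 [E]
  m14 ⊆ --10 [E]
E = {--10, -0-1, 01-0, 1-01, 10--}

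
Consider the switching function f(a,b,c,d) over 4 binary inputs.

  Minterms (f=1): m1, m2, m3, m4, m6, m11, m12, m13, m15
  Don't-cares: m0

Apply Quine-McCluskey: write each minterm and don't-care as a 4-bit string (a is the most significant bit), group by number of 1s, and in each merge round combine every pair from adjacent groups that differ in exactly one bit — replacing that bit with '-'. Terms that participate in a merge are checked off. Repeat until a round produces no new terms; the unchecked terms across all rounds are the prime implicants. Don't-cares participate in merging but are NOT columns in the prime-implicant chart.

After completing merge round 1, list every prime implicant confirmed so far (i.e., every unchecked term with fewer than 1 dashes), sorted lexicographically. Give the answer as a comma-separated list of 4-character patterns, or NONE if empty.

NONE

[col 0] 0000*, 0001*, 0010*, 0011*, 0100*, 0110*, 1011*, 1100*, 1101*, 1111*
[col 1] -011, -100, 0-00*, 0-10*, 00-0*, 00-1*, 000-*, 001-*, 01-0*, 1-11, 11-1, 110-
[col 2] 0--0, 00--
Prime implicants: -011, -100, 0--0, 00--, 1-11, 11-1, 110-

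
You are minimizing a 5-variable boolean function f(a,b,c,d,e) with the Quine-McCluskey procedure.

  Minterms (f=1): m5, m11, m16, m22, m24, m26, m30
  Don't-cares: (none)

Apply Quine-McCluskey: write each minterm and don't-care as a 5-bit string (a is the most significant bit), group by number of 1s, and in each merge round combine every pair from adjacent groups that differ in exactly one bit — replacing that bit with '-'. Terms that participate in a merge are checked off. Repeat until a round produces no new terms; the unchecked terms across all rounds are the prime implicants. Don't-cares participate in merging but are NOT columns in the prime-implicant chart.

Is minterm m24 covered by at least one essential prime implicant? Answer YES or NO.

YES

[col 0] 00101, 01011, 10000*, 10110*, 11000*, 11010*, 11110*
[col 1] 1-000, 1-110, 11-10, 110-0
Prime implicants: 00101, 01011, 1-000, 1-110, 11-10, 110-0
PI chart (minterm → PIs covering it):
  5 | 00101  (sole → essential)
  11 | 01011  (sole → essential)
  16 | 1-000  (sole → essential)
  22 | 1-110  (sole → essential)
  24 | 1-000,110-0
  26 | 11-10,110-0
  30 | 1-110,11-10
Essential prime implicants: 00101, 01011, 1-000, 1-110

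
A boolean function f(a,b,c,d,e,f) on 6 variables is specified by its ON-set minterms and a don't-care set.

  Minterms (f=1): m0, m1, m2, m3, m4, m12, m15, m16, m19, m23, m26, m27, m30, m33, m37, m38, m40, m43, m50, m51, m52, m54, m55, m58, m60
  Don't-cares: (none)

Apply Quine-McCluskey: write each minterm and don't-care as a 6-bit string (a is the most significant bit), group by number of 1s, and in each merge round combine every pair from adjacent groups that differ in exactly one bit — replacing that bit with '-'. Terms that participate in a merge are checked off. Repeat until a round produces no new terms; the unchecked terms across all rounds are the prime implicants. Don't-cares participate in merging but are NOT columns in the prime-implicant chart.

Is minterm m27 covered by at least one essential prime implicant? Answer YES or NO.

NO

Round 0: 000000✓ 000001✓ 000010✓ 000011✓ 000100✓ 001100✓ 001111 010000✓ 010011✓ 010111✓ 011010✓ 011011✓ 011110✓ 100001✓ 100101✓ 100110✓ 101000 101011 110010✓ 110011✓ 110100✓ 110110✓ 110111✓ 111010✓ 111100✓
Round 1: -00001 -10011✓ -10111✓ -11010 0-0000 0-0011 00-100 000-00 0000-0✓ 0000-1✓ 00000-✓ 00001-✓ 01-011 010-11✓ 011-10 01101- 1-0110 100-01 11-010 11-100 110-10✓ 110-11✓ 11001-✓ 1101-0 11011-✓
Round 2: -10-11 0000-- 110-1-
PIs = {-00001, -10-11, -11010, 0-0000, 0-0011, 00-100, 000-00, 0000--, 001111, 01-011, 011-10, 01101-, 1-0110, 100-01, 101000, 101011, 11-010, 11-100, 110-1-, 1101-0}
Coverage chart:
  m0: 0-0000,000-00,0000--
  m1: -00001,0000--
  m2: 0000-- ←essential
  m3: 0-0011,0000--
  m4: 00-100,000-00
  m12: 00-100 ←essential
  m15: 001111 ←essential
  m16: 0-0000 ←essential
  m19: -10-11,0-0011,01-011
  m23: -10-11 ←essential
  m26: -11010,011-10,01101-
  m27: 01-011,01101-
  m30: 011-10 ←essential
  m33: -00001,100-01
  m37: 100-01 ←essential
  m38: 1-0110 ←essential
  m40: 101000 ←essential
  m43: 101011 ←essential
  m50: 11-010,110-1-
  m51: -10-11,110-1-
  m52: 11-100,1101-0
  m54: 1-0110,110-1-,1101-0
  m55: -10-11,110-1-
  m58: -11010,11-010
  m60: 11-100 ←essential
Essential: -10-11, 0-0000, 00-100, 0000--, 001111, 011-10, 1-0110, 100-01, 101000, 101011, 11-100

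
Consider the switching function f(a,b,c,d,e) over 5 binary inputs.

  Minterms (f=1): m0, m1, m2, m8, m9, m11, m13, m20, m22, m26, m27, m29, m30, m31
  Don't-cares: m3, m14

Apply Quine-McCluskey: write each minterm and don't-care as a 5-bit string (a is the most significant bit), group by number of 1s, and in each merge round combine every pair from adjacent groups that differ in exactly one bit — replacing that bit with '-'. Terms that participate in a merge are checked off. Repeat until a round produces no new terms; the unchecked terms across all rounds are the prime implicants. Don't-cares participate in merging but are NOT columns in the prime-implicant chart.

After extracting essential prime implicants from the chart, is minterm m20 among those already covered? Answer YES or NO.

YES

[col 0] 00000*, 00001*, 00010*, 00011*, 01000*, 01001*, 01011*, 01101*, 01110*, 10100*, 10110*, 11010*, 11011*, 11101*, 11110*, 11111*
[col 1] -1011, -1101, -1110, 0-000*, 0-001*, 0-011*, 000-0*, 000-1*, 0000-*, 0001-*, 01-01, 010-1*, 0100-*, 1-110, 101-0, 11-10*, 11-11*, 1101-*, 111-1, 1111-*
[col 2] 0-0-1, 0-00-, 000--, 11-1-
Prime implicants: -1011, -1101, -1110, 0-0-1, 0-00-, 000--, 01-01, 1-110, 101-0, 11-1-, 111-1
PI chart (minterm → PIs covering it):
  0 | 0-00-,000--
  1 | 0-0-1,0-00-,000--
  2 | 000--  (sole → essential)
  8 | 0-00-  (sole → essential)
  9 | 0-0-1,0-00-,01-01
  11 | -1011,0-0-1
  13 | -1101,01-01
  20 | 101-0  (sole → essential)
  22 | 1-110,101-0
  26 | 11-1-  (sole → essential)
  27 | -1011,11-1-
  29 | -1101,111-1
  30 | -1110,1-110,11-1-
  31 | 11-1-,111-1
Essential prime implicants: 0-00-, 000--, 101-0, 11-1-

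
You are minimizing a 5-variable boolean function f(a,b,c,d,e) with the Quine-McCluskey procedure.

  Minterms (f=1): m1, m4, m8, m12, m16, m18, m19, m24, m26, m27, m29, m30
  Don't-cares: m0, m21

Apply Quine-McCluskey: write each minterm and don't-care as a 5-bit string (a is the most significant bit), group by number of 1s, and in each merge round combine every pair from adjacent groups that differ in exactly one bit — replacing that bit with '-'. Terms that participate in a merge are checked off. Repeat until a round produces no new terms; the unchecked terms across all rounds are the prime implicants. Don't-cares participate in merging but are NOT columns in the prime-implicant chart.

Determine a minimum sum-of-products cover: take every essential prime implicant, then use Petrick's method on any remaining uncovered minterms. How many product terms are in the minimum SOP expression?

[col 0] 00000*, 00001*, 00100*, 01000*, 01100*, 10000*, 10010*, 10011*, 10101*, 11000*, 11010*, 11011*, 11101*, 11110*
[col 1] -0000*, -1000*, 0-000*, 0-100*, 00-00*, 0000-, 01-00*, 1-000*, 1-010*, 1-011*, 1-101, 100-0*, 1001-*, 11-10, 110-0*, 1101-*
[col 2] --000, 0--00, 1-0-0, 1-01-
Prime implicants: --000, 0--00, 0000-, 1-0-0, 1-01-, 1-101, 11-10
PI chart (minterm → PIs covering it):
  1 | 0000-  (sole → essential)
  4 | 0--00  (sole → essential)
  8 | --000,0--00
  12 | 0--00  (sole → essential)
  16 | --000,1-0-0
  18 | 1-0-0,1-01-
  19 | 1-01-  (sole → essential)
  24 | --000,1-0-0
  26 | 1-0-0,1-01-,11-10
  27 | 1-01-  (sole → essential)
  29 | 1-101  (sole → essential)
  30 | 11-10  (sole → essential)
Essential prime implicants: 0--00, 0000-, 1-01-, 1-101, 11-10
Petrick residual → --000
Minimum SOP uses 6 PIs: c'd'e' + a'd'e' + a'b'c'd' + ac'd + acd'e + abde'

6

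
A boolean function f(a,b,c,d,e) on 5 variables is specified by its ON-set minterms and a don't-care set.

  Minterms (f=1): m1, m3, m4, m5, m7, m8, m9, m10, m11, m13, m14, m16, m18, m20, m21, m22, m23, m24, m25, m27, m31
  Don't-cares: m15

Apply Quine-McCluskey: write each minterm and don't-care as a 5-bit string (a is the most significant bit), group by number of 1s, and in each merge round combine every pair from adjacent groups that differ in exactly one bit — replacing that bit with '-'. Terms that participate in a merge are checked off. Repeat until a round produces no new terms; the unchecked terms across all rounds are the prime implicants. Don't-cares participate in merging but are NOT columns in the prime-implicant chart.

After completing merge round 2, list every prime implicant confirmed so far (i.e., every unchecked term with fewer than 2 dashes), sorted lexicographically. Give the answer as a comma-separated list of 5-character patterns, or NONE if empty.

1-000

size-2^0 implicants → 00001(✓)  00011(✓)  00100(✓)  00101(✓)  00111(✓)  01000(✓)  01001(✓)  01010(✓)  01011(✓)  01101(✓)  01110(✓)  01111(✓)  10000(✓)  10010(✓)  10100(✓)  10101(✓)  10110(✓)  10111(✓)  11000(✓)  11001(✓)  11011(✓)  11111(✓)
size-2^1 implicants → -0100(✓)  -0101(✓)  -0111(✓)  -1000(✓)  -1001(✓)  -1011(✓)  -1111(✓)  0-001(✓)  0-011(✓)  0-101(✓)  0-111(✓)  00-01(✓)  00-11(✓)  000-1(✓)  001-1(✓)  0010-(✓)  01-01(✓)  01-10(✓)  01-11(✓)  010-0(✓)  010-1(✓)  0100-(✓)  0101-(✓)  011-1(✓)  0111-(✓)  1-000  1-111(✓)  10-00(✓)  10-10(✓)  100-0(✓)  101-0(✓)  101-1(✓)  1010-(✓)  1011-(✓)  11-11(✓)  110-1(✓)  1100-(✓)
size-2^2 implicants → --111  -01-1  -010-  -1-11  -10-1  -100-  0--01(✓)  0--11(✓)  0-0-1(✓)  0-1-1(✓)  00--1(✓)  01--1(✓)  01-1-  010--  10--0  101--
size-2^3 implicants → 0---1
Unchecked terms (primes): --111, -01-1, -010-, -1-11, -10-1, -100-, 0---1, 01-1-, 010--, 1-000, 10--0, 101--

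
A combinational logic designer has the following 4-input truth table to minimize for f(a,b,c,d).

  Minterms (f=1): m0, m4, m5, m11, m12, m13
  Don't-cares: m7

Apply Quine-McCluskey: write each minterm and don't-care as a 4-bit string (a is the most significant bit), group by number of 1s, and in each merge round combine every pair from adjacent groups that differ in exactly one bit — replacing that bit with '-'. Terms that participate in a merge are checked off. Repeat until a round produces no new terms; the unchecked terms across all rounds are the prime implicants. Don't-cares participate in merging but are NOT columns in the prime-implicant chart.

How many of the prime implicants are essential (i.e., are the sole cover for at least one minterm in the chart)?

3

size-2^0 implicants → 0000(✓)  0100(✓)  0101(✓)  0111(✓)  1011  1100(✓)  1101(✓)
size-2^1 implicants → -100(✓)  -101(✓)  0-00  01-1  010-(✓)  110-(✓)
size-2^2 implicants → -10-
Unchecked terms (primes): -10-, 0-00, 01-1, 1011
Minterm coverage:
  m0 ⊆ 0-00 [E]
  m4 ⊆ -10-,0-00
  m5 ⊆ -10-,01-1
  m11 ⊆ 1011 [E]
  m12 ⊆ -10- [E]
  m13 ⊆ -10- [E]
E = {-10-, 0-00, 1011}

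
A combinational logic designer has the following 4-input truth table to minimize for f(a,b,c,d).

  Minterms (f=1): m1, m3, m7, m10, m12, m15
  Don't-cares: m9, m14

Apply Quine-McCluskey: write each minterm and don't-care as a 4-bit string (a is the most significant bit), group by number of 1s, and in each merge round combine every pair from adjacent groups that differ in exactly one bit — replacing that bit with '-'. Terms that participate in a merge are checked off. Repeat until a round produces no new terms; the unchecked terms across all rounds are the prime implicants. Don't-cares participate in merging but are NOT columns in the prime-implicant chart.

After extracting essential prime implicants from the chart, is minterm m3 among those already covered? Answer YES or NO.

size-2^0 implicants → 0001(✓)  0011(✓)  0111(✓)  1001(✓)  1010(✓)  1100(✓)  1110(✓)  1111(✓)
size-2^1 implicants → -001  -111  0-11  00-1  1-10  11-0  111-
Unchecked terms (primes): -001, -111, 0-11, 00-1, 1-10, 11-0, 111-
Minterm coverage:
  m1 ⊆ -001,00-1
  m3 ⊆ 0-11,00-1
  m7 ⊆ -111,0-11
  m10 ⊆ 1-10 [E]
  m12 ⊆ 11-0 [E]
  m15 ⊆ -111,111-
E = {1-10, 11-0}

NO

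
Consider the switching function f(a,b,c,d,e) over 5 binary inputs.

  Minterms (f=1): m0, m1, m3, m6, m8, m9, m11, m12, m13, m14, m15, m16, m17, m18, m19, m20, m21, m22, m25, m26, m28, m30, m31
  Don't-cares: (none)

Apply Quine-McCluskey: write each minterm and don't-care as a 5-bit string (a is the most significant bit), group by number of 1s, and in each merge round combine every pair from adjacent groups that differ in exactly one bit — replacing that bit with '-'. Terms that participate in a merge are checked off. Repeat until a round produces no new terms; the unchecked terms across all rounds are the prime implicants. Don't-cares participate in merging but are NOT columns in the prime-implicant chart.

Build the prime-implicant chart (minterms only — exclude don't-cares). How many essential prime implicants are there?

Round 0: 00000✓ 00001✓ 00011✓ 00110✓ 01000✓ 01001✓ 01011✓ 01100✓ 01101✓ 01110✓ 01111✓ 10000✓ 10001✓ 10010✓ 10011✓ 10100✓ 10101✓ 10110✓ 11001✓ 11010✓ 11100✓ 11110✓ 11111✓
Round 1: -0000✓ -0001✓ -0011✓ -0110✓ -1001✓ -1100✓ -1110✓ -1111✓ 0-000✓ 0-001✓ 0-011✓ 0-110✓ 000-1✓ 0000-✓ 01-00✓ 01-01✓ 01-11✓ 010-1✓ 0100-✓ 011-0✓ 011-1✓ 0110-✓ 0111-✓ 1-001✓ 1-010✓ 1-100✓ 1-110✓ 10-00✓ 10-01✓ 10-10✓ 100-0✓ 100-1✓ 1000-✓ 1001-✓ 101-0✓ 1010-✓ 11-10✓ 111-0✓ 1111-✓
Round 2: --001 --110 -00-1 -000- -11-0 -111- 0-0-1 0-00- 01--1 01-0- 011-- 1--10 1-1-0 10--0 10-0- 100--
PIs = {--001, --110, -00-1, -000-, -11-0, -111-, 0-0-1, 0-00-, 01--1, 01-0-, 011--, 1--10, 1-1-0, 10--0, 10-0-, 100--}
Coverage chart:
  m0: -000-,0-00-
  m1: --001,-00-1,-000-,0-0-1,0-00-
  m3: -00-1,0-0-1
  m6: --110 ←essential
  m8: 0-00-,01-0-
  m9: --001,0-0-1,0-00-,01--1,01-0-
  m11: 0-0-1,01--1
  m12: -11-0,01-0-,011--
  m13: 01--1,01-0-,011--
  m14: --110,-11-0,-111-,011--
  m15: -111-,01--1,011--
  m16: -000-,10--0,10-0-,100--
  m17: --001,-00-1,-000-,10-0-,100--
  m18: 1--10,10--0,100--
  m19: -00-1,100--
  m20: 1-1-0,10--0,10-0-
  m21: 10-0- ←essential
  m22: --110,1--10,1-1-0,10--0
  m25: --001 ←essential
  m26: 1--10 ←essential
  m28: -11-0,1-1-0
  m30: --110,-11-0,-111-,1--10,1-1-0
  m31: -111- ←essential
Essential: --001, --110, -111-, 1--10, 10-0-

5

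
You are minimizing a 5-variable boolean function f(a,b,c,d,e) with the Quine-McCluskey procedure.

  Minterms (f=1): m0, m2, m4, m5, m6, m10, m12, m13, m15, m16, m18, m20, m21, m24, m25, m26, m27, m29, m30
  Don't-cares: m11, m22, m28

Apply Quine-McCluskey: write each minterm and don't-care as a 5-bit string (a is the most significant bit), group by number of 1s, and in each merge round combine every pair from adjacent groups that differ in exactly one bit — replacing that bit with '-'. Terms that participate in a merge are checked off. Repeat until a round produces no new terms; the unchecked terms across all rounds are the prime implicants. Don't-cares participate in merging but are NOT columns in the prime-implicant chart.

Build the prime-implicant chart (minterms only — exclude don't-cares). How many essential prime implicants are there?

3

[col 0] 00000*, 00010*, 00100*, 00101*, 00110*, 01010*, 01011*, 01100*, 01101*, 01111*, 10000*, 10010*, 10100*, 10101*, 10110*, 11000*, 11001*, 11010*, 11011*, 11100*, 11101*, 11110*
[col 1] -0000*, -0010*, -0100*, -0101*, -0110*, -1010*, -1011*, -1100*, -1101*, 0-010*, 0-100*, 0-101*, 00-00*, 00-10*, 000-0*, 001-0*, 0010-*, 01-11, 0101-*, 011-1, 0110-*, 1-000*, 1-010*, 1-100*, 1-101*, 1-110*, 10-00*, 10-10*, 100-0*, 101-0*, 1010-*, 11-00*, 11-01*, 11-10*, 110-0*, 110-1*, 1100-*, 1101-*, 111-0*, 1110-*
[col 2] --010, --100*, --101*, -0-00*, -0-10*, -00-0*, -01-0*, -010-*, -101-, -110-*, 0-10-*, 00--0*, 1--00*, 1--10*, 1-0-0*, 1-1-0*, 1-10-*, 10--0*, 11--0*, 11-0-, 110--
[col 3] --10-, -0--0, 1---0
Prime implicants: --010, --10-, -0--0, -101-, 01-11, 011-1, 1---0, 11-0-, 110--
PI chart (minterm → PIs covering it):
  0 | -0--0  (sole → essential)
  2 | --010,-0--0
  4 | --10-,-0--0
  5 | --10-  (sole → essential)
  6 | -0--0  (sole → essential)
  10 | --010,-101-
  12 | --10-  (sole → essential)
  13 | --10-,011-1
  15 | 01-11,011-1
  16 | -0--0,1---0
  18 | --010,-0--0,1---0
  20 | --10-,-0--0,1---0
  21 | --10-  (sole → essential)
  24 | 1---0,11-0-,110--
  25 | 11-0-,110--
  26 | --010,-101-,1---0,110--
  27 | -101-,110--
  29 | --10-,11-0-
  30 | 1---0  (sole → essential)
Essential prime implicants: --10-, -0--0, 1---0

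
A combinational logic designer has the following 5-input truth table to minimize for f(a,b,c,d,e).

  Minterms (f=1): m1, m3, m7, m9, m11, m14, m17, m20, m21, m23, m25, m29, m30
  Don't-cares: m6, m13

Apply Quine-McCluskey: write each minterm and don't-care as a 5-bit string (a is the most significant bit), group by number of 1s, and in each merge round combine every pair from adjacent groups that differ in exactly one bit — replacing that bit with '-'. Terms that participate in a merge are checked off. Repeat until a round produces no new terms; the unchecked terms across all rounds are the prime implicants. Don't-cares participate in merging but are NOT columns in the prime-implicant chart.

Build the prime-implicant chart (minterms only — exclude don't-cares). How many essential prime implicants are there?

3

[col 0] 00001*, 00011*, 00110*, 00111*, 01001*, 01011*, 01101*, 01110*, 10001*, 10100*, 10101*, 10111*, 11001*, 11101*, 11110*
[col 1] -0001*, -0111, -1001*, -1101*, -1110, 0-001*, 0-011*, 0-110, 00-11, 000-1*, 0011-, 01-01*, 010-1*, 1-001*, 1-101*, 10-01*, 101-1, 1010-, 11-01*
[col 2] --001, -1-01, 0-0-1, 1--01
Prime implicants: --001, -0111, -1-01, -1110, 0-0-1, 0-110, 00-11, 0011-, 1--01, 101-1, 1010-
PI chart (minterm → PIs covering it):
  1 | --001,0-0-1
  3 | 0-0-1,00-11
  7 | -0111,00-11,0011-
  9 | --001,-1-01,0-0-1
  11 | 0-0-1  (sole → essential)
  14 | -1110,0-110
  17 | --001,1--01
  20 | 1010-  (sole → essential)
  21 | 1--01,101-1,1010-
  23 | -0111,101-1
  25 | --001,-1-01,1--01
  29 | -1-01,1--01
  30 | -1110  (sole → essential)
Essential prime implicants: -1110, 0-0-1, 1010-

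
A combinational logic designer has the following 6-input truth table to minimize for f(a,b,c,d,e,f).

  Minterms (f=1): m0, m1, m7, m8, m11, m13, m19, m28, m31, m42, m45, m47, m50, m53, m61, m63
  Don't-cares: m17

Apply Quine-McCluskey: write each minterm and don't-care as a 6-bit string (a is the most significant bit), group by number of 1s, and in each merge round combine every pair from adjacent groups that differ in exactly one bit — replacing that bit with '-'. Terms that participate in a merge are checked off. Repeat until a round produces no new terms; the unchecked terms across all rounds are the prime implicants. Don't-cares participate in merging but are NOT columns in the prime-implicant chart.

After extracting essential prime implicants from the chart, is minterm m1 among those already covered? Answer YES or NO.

[col 0] 000000*, 000001*, 000111, 001000*, 001011, 001101*, 010001*, 010011*, 011100, 011111*, 101010, 101101*, 101111*, 110010, 110101*, 111101*, 111111*
[col 1] -01101, -11111, 0-0001, 00-000, 00000-, 0100-1, 1-1101*, 1-1111*, 1011-1*, 11-101, 1111-1*
[col 2] 1-11-1
Prime implicants: -01101, -11111, 0-0001, 00-000, 00000-, 000111, 001011, 0100-1, 011100, 1-11-1, 101010, 11-101, 110010
PI chart (minterm → PIs covering it):
  0 | 00-000,00000-
  1 | 0-0001,00000-
  7 | 000111  (sole → essential)
  8 | 00-000  (sole → essential)
  11 | 001011  (sole → essential)
  13 | -01101  (sole → essential)
  19 | 0100-1  (sole → essential)
  28 | 011100  (sole → essential)
  31 | -11111  (sole → essential)
  42 | 101010  (sole → essential)
  45 | -01101,1-11-1
  47 | 1-11-1  (sole → essential)
  50 | 110010  (sole → essential)
  53 | 11-101  (sole → essential)
  61 | 1-11-1,11-101
  63 | -11111,1-11-1
Essential prime implicants: -01101, -11111, 00-000, 000111, 001011, 0100-1, 011100, 1-11-1, 101010, 11-101, 110010

NO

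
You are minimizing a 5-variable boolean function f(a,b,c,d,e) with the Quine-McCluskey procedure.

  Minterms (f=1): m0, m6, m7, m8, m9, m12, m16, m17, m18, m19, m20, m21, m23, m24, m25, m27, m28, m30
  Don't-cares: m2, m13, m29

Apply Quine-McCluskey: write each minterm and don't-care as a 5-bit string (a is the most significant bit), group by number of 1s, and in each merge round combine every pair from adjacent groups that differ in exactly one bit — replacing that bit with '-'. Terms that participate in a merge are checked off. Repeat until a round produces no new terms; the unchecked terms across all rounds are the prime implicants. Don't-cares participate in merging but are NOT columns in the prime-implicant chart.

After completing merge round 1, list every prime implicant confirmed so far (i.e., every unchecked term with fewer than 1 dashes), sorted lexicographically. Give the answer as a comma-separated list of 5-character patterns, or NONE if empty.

NONE

Round 0: 00000✓ 00010✓ 00110✓ 00111✓ 01000✓ 01001✓ 01100✓ 01101✓ 10000✓ 10001✓ 10010✓ 10011✓ 10100✓ 10101✓ 10111✓ 11000✓ 11001✓ 11011✓ 11100✓ 11101✓ 11110✓
Round 1: -0000✓ -0010✓ -0111 -1000✓ -1001✓ -1100✓ -1101✓ 0-000✓ 00-10 000-0✓ 0011- 01-00✓ 01-01✓ 0100-✓ 0110-✓ 1-000✓ 1-001✓ 1-011✓ 1-100✓ 1-101✓ 10-00✓ 10-01✓ 10-11✓ 100-0✓ 100-1✓ 1000-✓ 1001-✓ 101-1✓ 1010-✓ 11-00✓ 11-01✓ 110-1✓ 1100-✓ 111-0 1110-✓
Round 2: --000 -00-0 -1-00✓ -1-01✓ -100-✓ -110-✓ 01-0-✓ 1--00✓ 1--01✓ 1-0-1 1-00-✓ 1-10-✓ 10--1 10-0-✓ 100-- 11-0-✓
Round 3: -1-0- 1--0-
PIs = {--000, -00-0, -0111, -1-0-, 00-10, 0011-, 1--0-, 1-0-1, 10--1, 100--, 111-0}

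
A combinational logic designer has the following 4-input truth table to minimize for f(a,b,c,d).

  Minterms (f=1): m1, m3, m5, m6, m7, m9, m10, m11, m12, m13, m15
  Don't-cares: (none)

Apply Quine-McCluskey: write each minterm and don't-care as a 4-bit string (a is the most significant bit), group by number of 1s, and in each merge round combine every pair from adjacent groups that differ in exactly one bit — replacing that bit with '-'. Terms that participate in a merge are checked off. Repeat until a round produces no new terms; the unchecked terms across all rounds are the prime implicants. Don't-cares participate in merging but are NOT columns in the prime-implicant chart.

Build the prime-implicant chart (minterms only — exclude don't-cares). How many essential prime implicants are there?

4

[col 0] 0001*, 0011*, 0101*, 0110*, 0111*, 1001*, 1010*, 1011*, 1100*, 1101*, 1111*
[col 1] -001*, -011*, -101*, -111*, 0-01*, 0-11*, 00-1*, 01-1*, 011-, 1-01*, 1-11*, 10-1*, 101-, 11-1*, 110-
[col 2] --01*, --11*, -0-1*, -1-1*, 0--1*, 1--1*
[col 3] ---1
Prime implicants: ---1, 011-, 101-, 110-
PI chart (minterm → PIs covering it):
  1 | ---1  (sole → essential)
  3 | ---1  (sole → essential)
  5 | ---1  (sole → essential)
  6 | 011-  (sole → essential)
  7 | ---1,011-
  9 | ---1  (sole → essential)
  10 | 101-  (sole → essential)
  11 | ---1,101-
  12 | 110-  (sole → essential)
  13 | ---1,110-
  15 | ---1  (sole → essential)
Essential prime implicants: ---1, 011-, 101-, 110-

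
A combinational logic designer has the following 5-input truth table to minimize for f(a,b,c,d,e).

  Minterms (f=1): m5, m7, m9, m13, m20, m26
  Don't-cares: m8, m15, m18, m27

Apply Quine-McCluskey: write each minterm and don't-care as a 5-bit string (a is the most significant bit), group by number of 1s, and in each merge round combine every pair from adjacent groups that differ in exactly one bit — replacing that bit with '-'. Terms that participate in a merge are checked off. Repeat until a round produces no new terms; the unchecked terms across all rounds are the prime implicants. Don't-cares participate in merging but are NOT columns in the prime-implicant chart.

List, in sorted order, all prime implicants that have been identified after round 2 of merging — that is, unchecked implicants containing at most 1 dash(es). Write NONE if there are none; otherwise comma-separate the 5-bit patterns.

01-01, 0100-, 1-010, 10100, 1101-

size-2^0 implicants → 00101(✓)  00111(✓)  01000(✓)  01001(✓)  01101(✓)  01111(✓)  10010(✓)  10100  11010(✓)  11011(✓)
size-2^1 implicants → 0-101(✓)  0-111(✓)  001-1(✓)  01-01  0100-  011-1(✓)  1-010  1101-
size-2^2 implicants → 0-1-1
Unchecked terms (primes): 0-1-1, 01-01, 0100-, 1-010, 10100, 1101-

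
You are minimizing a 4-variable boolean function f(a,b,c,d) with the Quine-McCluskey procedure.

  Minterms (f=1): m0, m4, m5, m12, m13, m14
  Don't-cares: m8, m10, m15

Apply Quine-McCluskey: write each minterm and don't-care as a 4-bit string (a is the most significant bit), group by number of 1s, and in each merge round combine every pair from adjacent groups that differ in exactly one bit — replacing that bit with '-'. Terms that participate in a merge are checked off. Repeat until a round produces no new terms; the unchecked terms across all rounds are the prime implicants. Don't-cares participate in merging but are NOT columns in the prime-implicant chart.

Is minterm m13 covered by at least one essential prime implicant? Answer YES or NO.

YES

size-2^0 implicants → 0000(✓)  0100(✓)  0101(✓)  1000(✓)  1010(✓)  1100(✓)  1101(✓)  1110(✓)  1111(✓)
size-2^1 implicants → -000(✓)  -100(✓)  -101(✓)  0-00(✓)  010-(✓)  1-00(✓)  1-10(✓)  10-0(✓)  11-0(✓)  11-1(✓)  110-(✓)  111-(✓)
size-2^2 implicants → --00  -10-  1--0  11--
Unchecked terms (primes): --00, -10-, 1--0, 11--
Minterm coverage:
  m0 ⊆ --00 [E]
  m4 ⊆ --00,-10-
  m5 ⊆ -10- [E]
  m12 ⊆ --00,-10-,1--0,11--
  m13 ⊆ -10-,11--
  m14 ⊆ 1--0,11--
E = {--00, -10-}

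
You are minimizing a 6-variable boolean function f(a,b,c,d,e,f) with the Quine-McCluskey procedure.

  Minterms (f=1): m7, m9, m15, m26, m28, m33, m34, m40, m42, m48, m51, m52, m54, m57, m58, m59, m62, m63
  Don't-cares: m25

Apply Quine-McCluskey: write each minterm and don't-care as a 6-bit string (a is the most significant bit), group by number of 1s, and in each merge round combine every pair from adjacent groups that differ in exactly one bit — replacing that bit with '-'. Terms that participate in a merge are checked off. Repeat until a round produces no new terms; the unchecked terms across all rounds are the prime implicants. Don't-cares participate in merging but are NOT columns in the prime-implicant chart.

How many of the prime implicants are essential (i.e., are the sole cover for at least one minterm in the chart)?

Round 0: 000111✓ 001001✓ 001111✓ 011001✓ 011010✓ 011100 100001 100010✓ 101000✓ 101010✓ 110000✓ 110011✓ 110100✓ 110110✓ 111001✓ 111010✓ 111011✓ 111110✓ 111111✓
Round 1: -11001 -11010 0-1001 00-111 1-1010 10-010 1010-0 11-011 11-110 110-00 1101-0 111-10✓ 111-11✓ 1110-1 11101-✓ 11111-✓
Round 2: 111-1-
PIs = {-11001, -11010, 0-1001, 00-111, 011100, 1-1010, 10-010, 100001, 1010-0, 11-011, 11-110, 110-00, 1101-0, 111-1-, 1110-1}
Coverage chart:
  m7: 00-111 ←essential
  m9: 0-1001 ←essential
  m15: 00-111 ←essential
  m26: -11010 ←essential
  m28: 011100 ←essential
  m33: 100001 ←essential
  m34: 10-010 ←essential
  m40: 1010-0 ←essential
  m42: 1-1010,10-010,1010-0
  m48: 110-00 ←essential
  m51: 11-011 ←essential
  m52: 110-00,1101-0
  m54: 11-110,1101-0
  m57: -11001,1110-1
  m58: -11010,1-1010,111-1-
  m59: 11-011,111-1-,1110-1
  m62: 11-110,111-1-
  m63: 111-1- ←essential
Essential: -11010, 0-1001, 00-111, 011100, 10-010, 100001, 1010-0, 11-011, 110-00, 111-1-

10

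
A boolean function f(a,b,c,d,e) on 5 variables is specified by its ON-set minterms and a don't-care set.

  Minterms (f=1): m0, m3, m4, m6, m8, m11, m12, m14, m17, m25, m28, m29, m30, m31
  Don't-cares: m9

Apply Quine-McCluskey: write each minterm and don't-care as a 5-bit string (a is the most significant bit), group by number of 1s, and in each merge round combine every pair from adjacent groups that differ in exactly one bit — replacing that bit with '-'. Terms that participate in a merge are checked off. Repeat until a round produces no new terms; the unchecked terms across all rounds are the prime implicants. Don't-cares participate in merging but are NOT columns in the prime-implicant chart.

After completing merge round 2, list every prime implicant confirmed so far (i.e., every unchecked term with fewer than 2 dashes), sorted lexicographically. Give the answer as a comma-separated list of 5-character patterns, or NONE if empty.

-1001, 0-011, 010-1, 0100-, 1-001, 11-01

size-2^0 implicants → 00000(✓)  00011(✓)  00100(✓)  00110(✓)  01000(✓)  01001(✓)  01011(✓)  01100(✓)  01110(✓)  10001(✓)  11001(✓)  11100(✓)  11101(✓)  11110(✓)  11111(✓)
size-2^1 implicants → -1001  -1100(✓)  -1110(✓)  0-000(✓)  0-011  0-100(✓)  0-110(✓)  00-00(✓)  001-0(✓)  01-00(✓)  010-1  0100-  011-0(✓)  1-001  11-01  111-0(✓)  111-1(✓)  1110-(✓)  1111-(✓)
size-2^2 implicants → -11-0  0--00  0-1-0  111--
Unchecked terms (primes): -1001, -11-0, 0--00, 0-011, 0-1-0, 010-1, 0100-, 1-001, 11-01, 111--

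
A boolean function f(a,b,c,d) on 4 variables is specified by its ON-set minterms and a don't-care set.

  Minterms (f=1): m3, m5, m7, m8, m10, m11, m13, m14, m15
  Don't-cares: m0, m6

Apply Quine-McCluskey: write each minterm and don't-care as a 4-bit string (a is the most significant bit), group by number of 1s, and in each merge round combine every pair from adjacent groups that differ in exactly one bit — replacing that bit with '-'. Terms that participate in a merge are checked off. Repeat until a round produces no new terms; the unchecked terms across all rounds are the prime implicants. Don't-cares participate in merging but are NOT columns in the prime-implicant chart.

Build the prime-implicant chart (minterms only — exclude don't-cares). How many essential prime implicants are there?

size-2^0 implicants → 0000(✓)  0011(✓)  0101(✓)  0110(✓)  0111(✓)  1000(✓)  1010(✓)  1011(✓)  1101(✓)  1110(✓)  1111(✓)
size-2^1 implicants → -000  -011(✓)  -101(✓)  -110(✓)  -111(✓)  0-11(✓)  01-1(✓)  011-(✓)  1-10(✓)  1-11(✓)  10-0  101-(✓)  11-1(✓)  111-(✓)
size-2^2 implicants → --11  -1-1  -11-  1-1-
Unchecked terms (primes): --11, -000, -1-1, -11-, 1-1-, 10-0
Minterm coverage:
  m3 ⊆ --11 [E]
  m5 ⊆ -1-1 [E]
  m7 ⊆ --11,-1-1,-11-
  m8 ⊆ -000,10-0
  m10 ⊆ 1-1-,10-0
  m11 ⊆ --11,1-1-
  m13 ⊆ -1-1 [E]
  m14 ⊆ -11-,1-1-
  m15 ⊆ --11,-1-1,-11-,1-1-
E = {--11, -1-1}

2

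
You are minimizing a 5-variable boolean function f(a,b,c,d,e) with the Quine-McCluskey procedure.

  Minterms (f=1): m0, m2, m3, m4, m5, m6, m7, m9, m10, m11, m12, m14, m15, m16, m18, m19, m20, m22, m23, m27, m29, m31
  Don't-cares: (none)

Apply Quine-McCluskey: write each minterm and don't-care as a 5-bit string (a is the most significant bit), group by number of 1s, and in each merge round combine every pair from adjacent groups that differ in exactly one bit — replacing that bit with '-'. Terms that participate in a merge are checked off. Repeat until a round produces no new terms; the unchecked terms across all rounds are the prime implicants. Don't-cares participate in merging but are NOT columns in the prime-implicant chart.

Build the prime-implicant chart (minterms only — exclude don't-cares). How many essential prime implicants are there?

7

[col 0] 00000*, 00010*, 00011*, 00100*, 00101*, 00110*, 00111*, 01001*, 01010*, 01011*, 01100*, 01110*, 01111*, 10000*, 10010*, 10011*, 10100*, 10110*, 10111*, 11011*, 11101*, 11111*
[col 1] -0000*, -0010*, -0011*, -0100*, -0110*, -0111*, -1011*, -1111*, 0-010*, 0-011*, 0-100*, 0-110*, 0-111*, 00-00*, 00-10*, 00-11*, 000-0*, 0001-*, 001-0*, 001-1*, 0010-*, 0011-*, 01-10*, 01-11*, 010-1, 0101-*, 011-0*, 0111-*, 1-011*, 1-111*, 10-00*, 10-10*, 10-11*, 100-0*, 1001-*, 101-0*, 1011-*, 11-11*, 111-1
[col 2] --011*, --111*, -0-00*, -0-10*, -0-11*, -00-0*, -001-*, -01-0*, -011-*, -1-11*, 0--10*, 0--11*, 0-01-*, 0-1-0, 0-11-*, 00--0*, 00-1-*, 001--, 01-1-*, 1--11*, 10--0*, 10-1-*
[col 3] ---11, -0--0, -0-1-, 0--1-
Prime implicants: ---11, -0--0, -0-1-, 0--1-, 0-1-0, 001--, 010-1, 111-1
PI chart (minterm → PIs covering it):
  0 | -0--0  (sole → essential)
  2 | -0--0,-0-1-,0--1-
  3 | ---11,-0-1-,0--1-
  4 | -0--0,0-1-0,001--
  5 | 001--  (sole → essential)
  6 | -0--0,-0-1-,0--1-,0-1-0,001--
  7 | ---11,-0-1-,0--1-,001--
  9 | 010-1  (sole → essential)
  10 | 0--1-  (sole → essential)
  11 | ---11,0--1-,010-1
  12 | 0-1-0  (sole → essential)
  14 | 0--1-,0-1-0
  15 | ---11,0--1-
  16 | -0--0  (sole → essential)
  18 | -0--0,-0-1-
  19 | ---11,-0-1-
  20 | -0--0  (sole → essential)
  22 | -0--0,-0-1-
  23 | ---11,-0-1-
  27 | ---11  (sole → essential)
  29 | 111-1  (sole → essential)
  31 | ---11,111-1
Essential prime implicants: ---11, -0--0, 0--1-, 0-1-0, 001--, 010-1, 111-1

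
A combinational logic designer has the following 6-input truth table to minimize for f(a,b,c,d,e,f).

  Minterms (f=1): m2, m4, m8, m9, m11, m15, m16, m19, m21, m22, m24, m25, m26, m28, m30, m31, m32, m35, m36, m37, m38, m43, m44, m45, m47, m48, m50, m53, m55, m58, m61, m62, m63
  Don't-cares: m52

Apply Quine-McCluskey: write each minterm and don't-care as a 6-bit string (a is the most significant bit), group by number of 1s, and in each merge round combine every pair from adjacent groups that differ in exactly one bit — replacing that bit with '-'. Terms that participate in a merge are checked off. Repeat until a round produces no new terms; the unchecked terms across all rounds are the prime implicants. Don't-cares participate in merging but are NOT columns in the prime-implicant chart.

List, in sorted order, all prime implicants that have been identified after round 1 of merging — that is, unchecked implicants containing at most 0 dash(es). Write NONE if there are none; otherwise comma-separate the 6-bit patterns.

000010, 010011

[col 0] 000010, 000100*, 001000*, 001001*, 001011*, 001111*, 010000*, 010011, 010101*, 010110*, 011000*, 011001*, 011010*, 011100*, 011110*, 011111*, 100000*, 100011*, 100100*, 100101*, 100110*, 101011*, 101100*, 101101*, 101111*, 110000*, 110010*, 110100*, 110101*, 110111*, 111010*, 111101*, 111110*, 111111*
[col 1] -00100, -01011*, -01111*, -10000, -10101, -11010*, -11110*, -11111*, 0-1000*, 0-1001*, 0-1111*, 001-11*, 0010-1, 00100-*, 01-000, 01-110, 011-00*, 011-10*, 0110-0*, 01100-*, 0111-0*, 01111-*, 1-0000*, 1-0100*, 1-0101*, 1-1101*, 1-1111*, 10-011, 10-100*, 10-101*, 100-00*, 1001-0, 10010-*, 101-11*, 1011-1*, 10110-*, 11-010, 11-101*, 11-111*, 110-00*, 1100-0, 1101-1*, 11010-*, 111-10*, 1111-1*, 11111-*
[col 2] --1111, -01-11, -11-10, -1111-, 0-100-, 011--0, 1--101, 1-0-00, 1-010-, 1-11-1, 10-10-, 11-1-1
Prime implicants: --1111, -00100, -01-11, -10000, -10101, -11-10, -1111-, 0-100-, 000010, 0010-1, 01-000, 01-110, 010011, 011--0, 1--101, 1-0-00, 1-010-, 1-11-1, 10-011, 10-10-, 1001-0, 11-010, 11-1-1, 1100-0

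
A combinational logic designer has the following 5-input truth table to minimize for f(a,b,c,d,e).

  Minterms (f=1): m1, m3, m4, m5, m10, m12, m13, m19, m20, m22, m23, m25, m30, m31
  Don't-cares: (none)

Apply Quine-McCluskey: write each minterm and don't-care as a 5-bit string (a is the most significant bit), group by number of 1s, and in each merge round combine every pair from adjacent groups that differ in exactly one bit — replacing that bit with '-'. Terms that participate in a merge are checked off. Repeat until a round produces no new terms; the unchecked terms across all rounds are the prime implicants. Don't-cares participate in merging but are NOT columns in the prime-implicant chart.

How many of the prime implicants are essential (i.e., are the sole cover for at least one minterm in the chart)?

[col 0] 00001*, 00011*, 00100*, 00101*, 01010, 01100*, 01101*, 10011*, 10100*, 10110*, 10111*, 11001, 11110*, 11111*
[col 1] -0011, -0100, 0-100*, 0-101*, 00-01, 000-1, 0010-*, 0110-*, 1-110*, 1-111*, 10-11, 101-0, 1011-*, 1111-*
[col 2] 0-10-, 1-11-
Prime implicants: -0011, -0100, 0-10-, 00-01, 000-1, 01010, 1-11-, 10-11, 101-0, 11001
PI chart (minterm → PIs covering it):
  1 | 00-01,000-1
  3 | -0011,000-1
  4 | -0100,0-10-
  5 | 0-10-,00-01
  10 | 01010  (sole → essential)
  12 | 0-10-  (sole → essential)
  13 | 0-10-  (sole → essential)
  19 | -0011,10-11
  20 | -0100,101-0
  22 | 1-11-,101-0
  23 | 1-11-,10-11
  25 | 11001  (sole → essential)
  30 | 1-11-  (sole → essential)
  31 | 1-11-  (sole → essential)
Essential prime implicants: 0-10-, 01010, 1-11-, 11001

4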